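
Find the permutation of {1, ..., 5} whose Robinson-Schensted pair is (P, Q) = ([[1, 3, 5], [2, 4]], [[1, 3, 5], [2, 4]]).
Reverse the RSK construction: for i from n down to 1, find the cell of Q containing i, remove the entry at that cell from P, and reverse-bump it up through P; the value ejected from row 1 is w(i).

Step i=5: Q has 5 at row 1, column 3; remove that cell from P, ejecting 5. So w(5) = 5. P is now [[1, 3], [2, 4]].
Step i=4: Q has 4 at row 2, column 2; remove 4 from row 2 of P and reverse-bump: 4 enters row 1 and ejects 3. So w(4) = 3. P is now [[1, 4], [2]].
Step i=3: Q has 3 at row 1, column 2; remove that cell from P, ejecting 4. So w(3) = 4. P is now [[1], [2]].
Step i=2: Q has 2 at row 2, column 1; remove 2 from row 2 of P and reverse-bump: 2 enters row 1 and ejects 1. So w(2) = 1. P is now [[2]].
Step i=1: Q has 1 at row 1, column 1; remove that cell from P, ejecting 2. So w(1) = 2. P is now [].

So w = 2 1 4 3 5.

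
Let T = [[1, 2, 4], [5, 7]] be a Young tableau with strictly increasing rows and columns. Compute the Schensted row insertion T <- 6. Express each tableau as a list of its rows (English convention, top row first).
[[1, 2, 4, 6], [5, 7]]

6 is larger than every entry of row 1, so it is appended to row 1. The new tableau is [[1, 2, 4, 6], [5, 7]].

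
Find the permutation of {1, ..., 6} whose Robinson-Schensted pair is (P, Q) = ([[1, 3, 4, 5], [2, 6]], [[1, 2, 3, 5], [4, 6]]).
2 3 4 1 6 5

Reverse the RSK construction: for i from n down to 1, find the cell of Q containing i, remove the entry at that cell from P, and reverse-bump it up through P; the value ejected from row 1 is w(i).

Step i=6: Q has 6 at row 2, column 2; remove 6 from row 2 of P and reverse-bump: 6 enters row 1 and ejects 5. So w(6) = 5. P is now [[1, 3, 4, 6], [2]].
Step i=5: Q has 5 at row 1, column 4; remove that cell from P, ejecting 6. So w(5) = 6. P is now [[1, 3, 4], [2]].
Step i=4: Q has 4 at row 2, column 1; remove 2 from row 2 of P and reverse-bump: 2 enters row 1 and ejects 1. So w(4) = 1. P is now [[2, 3, 4]].
Step i=3: Q has 3 at row 1, column 3; remove that cell from P, ejecting 4. So w(3) = 4. P is now [[2, 3]].
Step i=2: Q has 2 at row 1, column 2; remove that cell from P, ejecting 3. So w(2) = 3. P is now [[2]].
Step i=1: Q has 1 at row 1, column 1; remove that cell from P, ejecting 2. So w(1) = 2. P is now [].

So w = 2 3 4 1 6 5.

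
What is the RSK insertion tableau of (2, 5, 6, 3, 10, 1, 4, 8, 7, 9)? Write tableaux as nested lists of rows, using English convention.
Insert 2: appended to row 1. P = [[2]].
Insert 5: appended to row 1. P = [[2, 5]].
Insert 6: appended to row 1. P = [[2, 5, 6]].
Insert 3: 3 bumps 5 from row 1; 5 starts row 2. P = [[2, 3, 6], [5]].
Insert 10: appended to row 1. P = [[2, 3, 6, 10], [5]].
Insert 1: 1 bumps 2 from row 1; 2 bumps 5 from row 2; 5 starts row 3. P = [[1, 3, 6, 10], [2], [5]].
Insert 4: 4 bumps 6 from row 1; 6 appends to row 2. P = [[1, 3, 4, 10], [2, 6], [5]].
Insert 8: 8 bumps 10 from row 1; 10 appends to row 2. P = [[1, 3, 4, 8], [2, 6, 10], [5]].
Insert 7: 7 bumps 8 from row 1; 8 bumps 10 from row 2; 10 appends to row 3. P = [[1, 3, 4, 7], [2, 6, 8], [5, 10]].
Insert 9: appended to row 1. P = [[1, 3, 4, 7, 9], [2, 6, 8], [5, 10]].

So P = [[1, 3, 4, 7, 9], [2, 6, 8], [5, 10]].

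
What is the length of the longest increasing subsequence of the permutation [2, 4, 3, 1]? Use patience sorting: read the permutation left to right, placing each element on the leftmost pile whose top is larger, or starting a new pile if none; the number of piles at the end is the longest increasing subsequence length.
2: new pile. tops = [2]
4: new pile. tops = [2, 4]
3: onto pile 2 (replacing 4). tops = [2, 3]
1: onto pile 1 (replacing 2). tops = [1, 3]

2 piles, so the longest increasing subsequence has length 2.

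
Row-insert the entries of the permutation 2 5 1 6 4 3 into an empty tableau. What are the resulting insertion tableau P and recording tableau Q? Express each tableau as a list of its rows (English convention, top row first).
Insert each entry of the permutation into P by Schensted row insertion, recording in Q the position of each new cell.

Insert 2: appended to row 1. P = [[2]].
Insert 5: appended to row 1. P = [[2, 5]].
Insert 1: 1 bumps 2 from row 1; 2 starts row 2. P = [[1, 5], [2]].
Insert 6: appended to row 1. P = [[1, 5, 6], [2]].
Insert 4: 4 bumps 5 from row 1; 5 appends to row 2. P = [[1, 4, 6], [2, 5]].
Insert 3: 3 bumps 4 from row 1; 4 bumps 5 from row 2; 5 starts row 3. P = [[1, 3, 6], [2, 4], [5]].

So P = [[1, 3, 6], [2, 4], [5]], Q = [[1, 2, 4], [3, 5], [6]].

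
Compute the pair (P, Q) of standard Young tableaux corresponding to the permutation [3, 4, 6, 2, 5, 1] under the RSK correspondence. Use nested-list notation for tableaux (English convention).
Insert each entry of the permutation into P by Schensted row insertion, recording in Q the position of each new cell.

Insert 3: appended to row 1. P = [[3]].
Insert 4: appended to row 1. P = [[3, 4]].
Insert 6: appended to row 1. P = [[3, 4, 6]].
Insert 2: 2 bumps 3 from row 1; 3 starts row 2. P = [[2, 4, 6], [3]].
Insert 5: 5 bumps 6 from row 1; 6 appends to row 2. P = [[2, 4, 5], [3, 6]].
Insert 1: 1 bumps 2 from row 1; 2 bumps 3 from row 2; 3 starts row 3. P = [[1, 4, 5], [2, 6], [3]].

So P = [[1, 4, 5], [2, 6], [3]], Q = [[1, 2, 3], [4, 5], [6]].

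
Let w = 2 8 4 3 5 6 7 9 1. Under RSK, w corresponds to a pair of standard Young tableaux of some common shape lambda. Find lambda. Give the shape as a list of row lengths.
Row-insert each entry into an empty tableau.

After inserting 2: P = [[2]].
After inserting 8: P = [[2, 8]].
After inserting 4: P = [[2, 4], [8]].
After inserting 3: P = [[2, 3], [4], [8]].
After inserting 5: P = [[2, 3, 5], [4], [8]].
After inserting 6: P = [[2, 3, 5, 6], [4], [8]].
After inserting 7: P = [[2, 3, 5, 6, 7], [4], [8]].
After inserting 9: P = [[2, 3, 5, 6, 7, 9], [4], [8]].
After inserting 1: P = [[1, 3, 5, 6, 7, 9], [2], [4], [8]].

The final insertion tableau P = [[1, 3, 5, 6, 7, 9], [2], [4], [8]] has shape [6, 1, 1, 1].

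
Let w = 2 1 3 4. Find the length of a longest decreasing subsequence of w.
2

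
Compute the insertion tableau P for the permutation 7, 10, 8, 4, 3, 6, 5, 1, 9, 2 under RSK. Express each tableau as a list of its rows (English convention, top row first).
Insert 7: appended to row 1. P = [[7]].
Insert 10: appended to row 1. P = [[7, 10]].
Insert 8: 8 bumps 10 from row 1; 10 starts row 2. P = [[7, 8], [10]].
Insert 4: 4 bumps 7 from row 1; 7 bumps 10 from row 2; 10 starts row 3. P = [[4, 8], [7], [10]].
Insert 3: 3 bumps 4 from row 1; 4 bumps 7 from row 2; 7 bumps 10 from row 3; 10 starts row 4. P = [[3, 8], [4], [7], [10]].
Insert 6: 6 bumps 8 from row 1; 8 appends to row 2. P = [[3, 6], [4, 8], [7], [10]].
Insert 5: 5 bumps 6 from row 1; 6 bumps 8 from row 2; 8 appends to row 3. P = [[3, 5], [4, 6], [7, 8], [10]].
Insert 1: 1 bumps 3 from row 1; 3 bumps 4 from row 2; 4 bumps 7 from row 3; 7 bumps 10 from row 4; 10 starts row 5. P = [[1, 5], [3, 6], [4, 8], [7], [10]].
Insert 9: appended to row 1. P = [[1, 5, 9], [3, 6], [4, 8], [7], [10]].
Insert 2: 2 bumps 5 from row 1; 5 bumps 6 from row 2; 6 bumps 8 from row 3; 8 appends to row 4. P = [[1, 2, 9], [3, 5], [4, 6], [7, 8], [10]].

So P = [[1, 2, 9], [3, 5], [4, 6], [7, 8], [10]].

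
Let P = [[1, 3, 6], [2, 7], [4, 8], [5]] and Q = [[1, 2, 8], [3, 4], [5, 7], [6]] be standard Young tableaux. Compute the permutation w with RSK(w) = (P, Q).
5 8 4 7 2 1 3 6

Reverse the RSK construction: for i from n down to 1, find the cell of Q containing i, remove the entry at that cell from P, and reverse-bump it up through P; the value ejected from row 1 is w(i).

Step i=8: Q has 8 at row 1, column 3; remove that cell from P, ejecting 6. So w(8) = 6. P is now [[1, 3], [2, 7], [4, 8], [5]].
Step i=7: Q has 7 at row 3, column 2; remove 8 from row 3 of P and reverse-bump: 8 enters row 2 and ejects 7; 7 enters row 1 and ejects 3. So w(7) = 3. P is now [[1, 7], [2, 8], [4], [5]].
Step i=6: Q has 6 at row 4, column 1; remove 5 from row 4 of P and reverse-bump: 5 enters row 3 and ejects 4; 4 enters row 2 and ejects 2; 2 enters row 1 and ejects 1. So w(6) = 1. P is now [[2, 7], [4, 8], [5]].
Step i=5: Q has 5 at row 3, column 1; remove 5 from row 3 of P and reverse-bump: 5 enters row 2 and ejects 4; 4 enters row 1 and ejects 2. So w(5) = 2. P is now [[4, 7], [5, 8]].
Step i=4: Q has 4 at row 2, column 2; remove 8 from row 2 of P and reverse-bump: 8 enters row 1 and ejects 7. So w(4) = 7. P is now [[4, 8], [5]].
Step i=3: Q has 3 at row 2, column 1; remove 5 from row 2 of P and reverse-bump: 5 enters row 1 and ejects 4. So w(3) = 4. P is now [[5, 8]].
Step i=2: Q has 2 at row 1, column 2; remove that cell from P, ejecting 8. So w(2) = 8. P is now [[5]].
Step i=1: Q has 1 at row 1, column 1; remove that cell from P, ejecting 5. So w(1) = 5. P is now [].

So w = 5 8 4 7 2 1 3 6.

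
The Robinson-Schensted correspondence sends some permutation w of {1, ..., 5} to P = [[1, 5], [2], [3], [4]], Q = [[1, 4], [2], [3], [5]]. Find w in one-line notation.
4 3 2 5 1

Reverse the RSK construction: for i from n down to 1, find the cell of Q containing i, remove the entry at that cell from P, and reverse-bump it up through P; the value ejected from row 1 is w(i).

Step i=5: Q has 5 at row 4, column 1; remove 4 from row 4 of P and reverse-bump: 4 enters row 3 and ejects 3; 3 enters row 2 and ejects 2; 2 enters row 1 and ejects 1. So w(5) = 1. P is now [[2, 5], [3], [4]].
Step i=4: Q has 4 at row 1, column 2; remove that cell from P, ejecting 5. So w(4) = 5. P is now [[2], [3], [4]].
Step i=3: Q has 3 at row 3, column 1; remove 4 from row 3 of P and reverse-bump: 4 enters row 2 and ejects 3; 3 enters row 1 and ejects 2. So w(3) = 2. P is now [[3], [4]].
Step i=2: Q has 2 at row 2, column 1; remove 4 from row 2 of P and reverse-bump: 4 enters row 1 and ejects 3. So w(2) = 3. P is now [[4]].
Step i=1: Q has 1 at row 1, column 1; remove that cell from P, ejecting 4. So w(1) = 4. P is now [].

So w = 4 3 2 5 1.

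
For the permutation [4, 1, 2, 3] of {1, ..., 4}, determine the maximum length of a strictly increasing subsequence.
3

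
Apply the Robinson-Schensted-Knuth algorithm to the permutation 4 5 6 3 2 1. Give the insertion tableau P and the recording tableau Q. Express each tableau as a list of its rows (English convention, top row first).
Insert each entry of the permutation into P by Schensted row insertion, recording in Q the position of each new cell.

Insert 4: appended to row 1. P = [[4]].
Insert 5: appended to row 1. P = [[4, 5]].
Insert 6: appended to row 1. P = [[4, 5, 6]].
Insert 3: 3 bumps 4 from row 1; 4 starts row 2. P = [[3, 5, 6], [4]].
Insert 2: 2 bumps 3 from row 1; 3 bumps 4 from row 2; 4 starts row 3. P = [[2, 5, 6], [3], [4]].
Insert 1: 1 bumps 2 from row 1; 2 bumps 3 from row 2; 3 bumps 4 from row 3; 4 starts row 4. P = [[1, 5, 6], [2], [3], [4]].

So P = [[1, 5, 6], [2], [3], [4]], Q = [[1, 2, 3], [4], [5], [6]].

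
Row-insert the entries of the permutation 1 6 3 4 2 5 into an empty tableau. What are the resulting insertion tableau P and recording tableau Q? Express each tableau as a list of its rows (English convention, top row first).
Insert each entry of the permutation into P by Schensted row insertion, recording in Q the position of each new cell.

Insert 1: appended to row 1. P = [[1]], Q = [[1]].
Insert 6: appended to row 1. P = [[1, 6]], Q = [[1, 2]].
Insert 3: 3 bumps 6 from row 1; 6 starts row 2. P = [[1, 3], [6]], Q = [[1, 2], [3]].
Insert 4: appended to row 1. P = [[1, 3, 4], [6]], Q = [[1, 2, 4], [3]].
Insert 2: 2 bumps 3 from row 1; 3 bumps 6 from row 2; 6 starts row 3. P = [[1, 2, 4], [3], [6]], Q = [[1, 2, 4], [3], [5]].
Insert 5: appended to row 1. P = [[1, 2, 4, 5], [3], [6]], Q = [[1, 2, 4, 6], [3], [5]].

So P = [[1, 2, 4, 5], [3], [6]], Q = [[1, 2, 4, 6], [3], [5]].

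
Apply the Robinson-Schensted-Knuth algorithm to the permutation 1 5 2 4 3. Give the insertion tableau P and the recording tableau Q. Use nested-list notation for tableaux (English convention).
P = [[1, 2, 3], [4], [5]], Q = [[1, 2, 4], [3], [5]]

Insert each entry of the permutation into P by Schensted row insertion, recording in Q the position of each new cell.

Insert 1: appended to row 1. P = [[1]].
Insert 5: appended to row 1. P = [[1, 5]].
Insert 2: 2 bumps 5 from row 1; 5 starts row 2. P = [[1, 2], [5]].
Insert 4: appended to row 1. P = [[1, 2, 4], [5]].
Insert 3: 3 bumps 4 from row 1; 4 bumps 5 from row 2; 5 starts row 3. P = [[1, 2, 3], [4], [5]].

So P = [[1, 2, 3], [4], [5]], Q = [[1, 2, 4], [3], [5]].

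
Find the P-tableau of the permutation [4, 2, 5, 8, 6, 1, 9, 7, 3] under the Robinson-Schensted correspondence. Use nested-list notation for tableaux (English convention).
P = [[1, 3, 6, 7], [2, 5, 9], [4, 8]]

Insert 4: appended to row 1. P = [[4]].
Insert 2: 2 bumps 4 from row 1; 4 starts row 2. P = [[2], [4]].
Insert 5: appended to row 1. P = [[2, 5], [4]].
Insert 8: appended to row 1. P = [[2, 5, 8], [4]].
Insert 6: 6 bumps 8 from row 1; 8 appends to row 2. P = [[2, 5, 6], [4, 8]].
Insert 1: 1 bumps 2 from row 1; 2 bumps 4 from row 2; 4 starts row 3. P = [[1, 5, 6], [2, 8], [4]].
Insert 9: appended to row 1. P = [[1, 5, 6, 9], [2, 8], [4]].
Insert 7: 7 bumps 9 from row 1; 9 appends to row 2. P = [[1, 5, 6, 7], [2, 8, 9], [4]].
Insert 3: 3 bumps 5 from row 1; 5 bumps 8 from row 2; 8 appends to row 3. P = [[1, 3, 6, 7], [2, 5, 9], [4, 8]].

So P = [[1, 3, 6, 7], [2, 5, 9], [4, 8]].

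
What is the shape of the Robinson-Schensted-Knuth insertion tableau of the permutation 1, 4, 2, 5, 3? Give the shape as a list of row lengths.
Row-insert each entry into an empty tableau.

After inserting 1: P = [[1]].
After inserting 4: P = [[1, 4]].
After inserting 2: P = [[1, 2], [4]].
After inserting 5: P = [[1, 2, 5], [4]].
After inserting 3: P = [[1, 2, 3], [4, 5]].

The final insertion tableau P = [[1, 2, 3], [4, 5]] has shape [3, 2].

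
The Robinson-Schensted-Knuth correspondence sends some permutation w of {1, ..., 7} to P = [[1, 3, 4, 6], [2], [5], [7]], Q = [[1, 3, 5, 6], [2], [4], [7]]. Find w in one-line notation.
Reverse the RSK construction: for i from n down to 1, find the cell of Q containing i, remove the entry at that cell from P, and reverse-bump it up through P; the value ejected from row 1 is w(i).

Step i=7: Q has 7 at row 4, column 1; remove 7 from row 4 of P and reverse-bump: 7 enters row 3 and ejects 5; 5 enters row 2 and ejects 2; 2 enters row 1 and ejects 1. So w(7) = 1. P is now [[2, 3, 4, 6], [5], [7]].
Step i=6: Q has 6 at row 1, column 4; remove that cell from P, ejecting 6. So w(6) = 6. P is now [[2, 3, 4], [5], [7]].
Step i=5: Q has 5 at row 1, column 3; remove that cell from P, ejecting 4. So w(5) = 4. P is now [[2, 3], [5], [7]].
Step i=4: Q has 4 at row 3, column 1; remove 7 from row 3 of P and reverse-bump: 7 enters row 2 and ejects 5; 5 enters row 1 and ejects 3. So w(4) = 3. P is now [[2, 5], [7]].
Step i=3: Q has 3 at row 1, column 2; remove that cell from P, ejecting 5. So w(3) = 5. P is now [[2], [7]].
Step i=2: Q has 2 at row 2, column 1; remove 7 from row 2 of P and reverse-bump: 7 enters row 1 and ejects 2. So w(2) = 2. P is now [[7]].
Step i=1: Q has 1 at row 1, column 1; remove that cell from P, ejecting 7. So w(1) = 7. P is now [].

So w = 7 2 5 3 4 6 1.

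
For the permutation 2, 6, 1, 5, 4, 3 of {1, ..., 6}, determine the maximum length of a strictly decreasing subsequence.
4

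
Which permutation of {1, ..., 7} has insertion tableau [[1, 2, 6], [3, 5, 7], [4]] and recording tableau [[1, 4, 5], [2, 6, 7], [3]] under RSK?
Reverse the RSK construction: for i from n down to 1, find the cell of Q containing i, remove the entry at that cell from P, and reverse-bump it up through P; the value ejected from row 1 is w(i).

Step i=7: Q has 7 at row 2, column 3; remove 7 from row 2 of P and reverse-bump: 7 enters row 1 and ejects 6. So w(7) = 6. P is now [[1, 2, 7], [3, 5], [4]].
Step i=6: Q has 6 at row 2, column 2; remove 5 from row 2 of P and reverse-bump: 5 enters row 1 and ejects 2. So w(6) = 2. P is now [[1, 5, 7], [3], [4]].
Step i=5: Q has 5 at row 1, column 3; remove that cell from P, ejecting 7. So w(5) = 7. P is now [[1, 5], [3], [4]].
Step i=4: Q has 4 at row 1, column 2; remove that cell from P, ejecting 5. So w(4) = 5. P is now [[1], [3], [4]].
Step i=3: Q has 3 at row 3, column 1; remove 4 from row 3 of P and reverse-bump: 4 enters row 2 and ejects 3; 3 enters row 1 and ejects 1. So w(3) = 1. P is now [[3], [4]].
Step i=2: Q has 2 at row 2, column 1; remove 4 from row 2 of P and reverse-bump: 4 enters row 1 and ejects 3. So w(2) = 3. P is now [[4]].
Step i=1: Q has 1 at row 1, column 1; remove that cell from P, ejecting 4. So w(1) = 4. P is now [].

So w = 4 3 1 5 7 2 6.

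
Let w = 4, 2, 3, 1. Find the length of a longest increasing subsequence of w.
2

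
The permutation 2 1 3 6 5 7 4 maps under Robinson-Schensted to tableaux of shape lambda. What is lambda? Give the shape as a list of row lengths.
Row-insert each entry into an empty tableau.

After inserting 2: P = [[2]].
After inserting 1: P = [[1], [2]].
After inserting 3: P = [[1, 3], [2]].
After inserting 6: P = [[1, 3, 6], [2]].
After inserting 5: P = [[1, 3, 5], [2, 6]].
After inserting 7: P = [[1, 3, 5, 7], [2, 6]].
After inserting 4: P = [[1, 3, 4, 7], [2, 5], [6]].

The final insertion tableau P = [[1, 3, 4, 7], [2, 5], [6]] has shape [4, 2, 1].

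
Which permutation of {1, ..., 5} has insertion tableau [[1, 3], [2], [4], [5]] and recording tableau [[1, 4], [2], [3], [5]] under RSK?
5 4 2 3 1

Reverse the RSK construction: for i from n down to 1, find the cell of Q containing i, remove the entry at that cell from P, and reverse-bump it up through P; the value ejected from row 1 is w(i).

Step i=5: Q has 5 at row 4, column 1; remove 5 from row 4 of P and reverse-bump: 5 enters row 3 and ejects 4; 4 enters row 2 and ejects 2; 2 enters row 1 and ejects 1. So w(5) = 1. P is now [[2, 3], [4], [5]].
Step i=4: Q has 4 at row 1, column 2; remove that cell from P, ejecting 3. So w(4) = 3. P is now [[2], [4], [5]].
Step i=3: Q has 3 at row 3, column 1; remove 5 from row 3 of P and reverse-bump: 5 enters row 2 and ejects 4; 4 enters row 1 and ejects 2. So w(3) = 2. P is now [[4], [5]].
Step i=2: Q has 2 at row 2, column 1; remove 5 from row 2 of P and reverse-bump: 5 enters row 1 and ejects 4. So w(2) = 4. P is now [[5]].
Step i=1: Q has 1 at row 1, column 1; remove that cell from P, ejecting 5. So w(1) = 5. P is now [].

So w = 5 4 2 3 1.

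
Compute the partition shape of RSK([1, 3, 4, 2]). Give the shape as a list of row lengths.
Row-insert each entry into an empty tableau.

After inserting 1: P = [[1]].
After inserting 3: P = [[1, 3]].
After inserting 4: P = [[1, 3, 4]].
After inserting 2: P = [[1, 2, 4], [3]].

The final insertion tableau P = [[1, 2, 4], [3]] has shape [3, 1].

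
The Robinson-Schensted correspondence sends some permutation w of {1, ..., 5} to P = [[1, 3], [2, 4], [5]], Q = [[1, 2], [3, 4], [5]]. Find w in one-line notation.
Reverse the RSK construction: for i from n down to 1, find the cell of Q containing i, remove the entry at that cell from P, and reverse-bump it up through P; the value ejected from row 1 is w(i).

Step i=5: Q has 5 at row 3, column 1; remove 5 from row 3 of P and reverse-bump: 5 enters row 2 and ejects 4; 4 enters row 1 and ejects 3. So w(5) = 3. P is now [[1, 4], [2, 5]].
Step i=4: Q has 4 at row 2, column 2; remove 5 from row 2 of P and reverse-bump: 5 enters row 1 and ejects 4. So w(4) = 4. P is now [[1, 5], [2]].
Step i=3: Q has 3 at row 2, column 1; remove 2 from row 2 of P and reverse-bump: 2 enters row 1 and ejects 1. So w(3) = 1. P is now [[2, 5]].
Step i=2: Q has 2 at row 1, column 2; remove that cell from P, ejecting 5. So w(2) = 5. P is now [[2]].
Step i=1: Q has 1 at row 1, column 1; remove that cell from P, ejecting 2. So w(1) = 2. P is now [].

So w = 2 5 1 4 3.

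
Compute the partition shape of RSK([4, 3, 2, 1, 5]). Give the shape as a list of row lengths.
Row-insert each entry into an empty tableau.

After inserting 4: P = [[4]].
After inserting 3: P = [[3], [4]].
After inserting 2: P = [[2], [3], [4]].
After inserting 1: P = [[1], [2], [3], [4]].
After inserting 5: P = [[1, 5], [2], [3], [4]].

The final insertion tableau P = [[1, 5], [2], [3], [4]] has shape [2, 1, 1, 1].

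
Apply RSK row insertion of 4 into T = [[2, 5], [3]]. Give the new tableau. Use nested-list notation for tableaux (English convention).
In row 1, 4 replaces 5 (the leftmost entry greater than 4); 5 is bumped to row 2. 5 is appended to row 2. The new tableau is [[2, 4], [3, 5]].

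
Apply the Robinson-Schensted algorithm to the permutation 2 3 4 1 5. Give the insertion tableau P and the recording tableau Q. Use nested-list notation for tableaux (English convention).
P = [[1, 3, 4, 5], [2]], Q = [[1, 2, 3, 5], [4]]

Insert each entry of the permutation into P by Schensted row insertion, recording in Q the position of each new cell.

After inserting 2: P = [[2]].
After inserting 3: P = [[2, 3]].
After inserting 4: P = [[2, 3, 4]].
After inserting 1: P = [[1, 3, 4], [2]].
After inserting 5: P = [[1, 3, 4, 5], [2]].

So P = [[1, 3, 4, 5], [2]], Q = [[1, 2, 3, 5], [4]].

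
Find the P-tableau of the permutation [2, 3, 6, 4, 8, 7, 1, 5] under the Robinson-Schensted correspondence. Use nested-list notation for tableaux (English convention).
Insert 2: appended to row 1. P = [[2]].
Insert 3: appended to row 1. P = [[2, 3]].
Insert 6: appended to row 1. P = [[2, 3, 6]].
Insert 4: 4 bumps 6 from row 1; 6 starts row 2. P = [[2, 3, 4], [6]].
Insert 8: appended to row 1. P = [[2, 3, 4, 8], [6]].
Insert 7: 7 bumps 8 from row 1; 8 appends to row 2. P = [[2, 3, 4, 7], [6, 8]].
Insert 1: 1 bumps 2 from row 1; 2 bumps 6 from row 2; 6 starts row 3. P = [[1, 3, 4, 7], [2, 8], [6]].
Insert 5: 5 bumps 7 from row 1; 7 bumps 8 from row 2; 8 appends to row 3. P = [[1, 3, 4, 5], [2, 7], [6, 8]].

So P = [[1, 3, 4, 5], [2, 7], [6, 8]].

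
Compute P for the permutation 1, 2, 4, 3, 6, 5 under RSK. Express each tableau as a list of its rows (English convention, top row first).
P = [[1, 2, 3, 5], [4, 6]]

After inserting 1: P = [[1]].
After inserting 2: P = [[1, 2]].
After inserting 4: P = [[1, 2, 4]].
After inserting 3: P = [[1, 2, 3], [4]].
After inserting 6: P = [[1, 2, 3, 6], [4]].
After inserting 5: P = [[1, 2, 3, 5], [4, 6]].

So P = [[1, 2, 3, 5], [4, 6]].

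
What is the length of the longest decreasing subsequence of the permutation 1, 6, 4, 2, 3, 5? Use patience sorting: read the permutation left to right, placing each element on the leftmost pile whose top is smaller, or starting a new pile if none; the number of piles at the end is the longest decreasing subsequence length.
3

1: new pile. tops = [1]
6: onto pile 1 (replacing 1). tops = [6]
4: new pile. tops = [6, 4]
2: new pile. tops = [6, 4, 2]
3: onto pile 3 (replacing 2). tops = [6, 4, 3]
5: onto pile 2 (replacing 4). tops = [6, 5, 3]

3 piles, so the longest decreasing subsequence has length 3.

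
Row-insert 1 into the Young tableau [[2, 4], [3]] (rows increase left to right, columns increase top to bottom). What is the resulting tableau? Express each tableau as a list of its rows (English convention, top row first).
In row 1, 1 replaces 2 (the leftmost entry greater than 1); 2 is bumped to row 2. In row 2, 2 replaces 3 (the leftmost entry greater than 2); 3 is bumped to row 3. 3 starts a new row 3. The new tableau is [[1, 4], [2], [3]].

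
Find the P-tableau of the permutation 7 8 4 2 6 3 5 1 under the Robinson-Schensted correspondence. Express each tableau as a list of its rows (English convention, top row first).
P = [[1, 3, 5], [2, 6], [4, 8], [7]]

Insert 7: appended to row 1. P = [[7]].
Insert 8: appended to row 1. P = [[7, 8]].
Insert 4: 4 bumps 7 from row 1; 7 starts row 2. P = [[4, 8], [7]].
Insert 2: 2 bumps 4 from row 1; 4 bumps 7 from row 2; 7 starts row 3. P = [[2, 8], [4], [7]].
Insert 6: 6 bumps 8 from row 1; 8 appends to row 2. P = [[2, 6], [4, 8], [7]].
Insert 3: 3 bumps 6 from row 1; 6 bumps 8 from row 2; 8 appends to row 3. P = [[2, 3], [4, 6], [7, 8]].
Insert 5: appended to row 1. P = [[2, 3, 5], [4, 6], [7, 8]].
Insert 1: 1 bumps 2 from row 1; 2 bumps 4 from row 2; 4 bumps 7 from row 3; 7 starts row 4. P = [[1, 3, 5], [2, 6], [4, 8], [7]].

So P = [[1, 3, 5], [2, 6], [4, 8], [7]].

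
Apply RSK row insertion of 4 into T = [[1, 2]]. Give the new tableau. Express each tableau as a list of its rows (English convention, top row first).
4 is larger than every entry of row 1, so it is appended to row 1. The new tableau is [[1, 2, 4]].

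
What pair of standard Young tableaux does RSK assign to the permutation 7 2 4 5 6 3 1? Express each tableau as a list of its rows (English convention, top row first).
P = [[1, 3, 5, 6], [2], [4], [7]], Q = [[1, 3, 4, 5], [2], [6], [7]]

Insert each entry of the permutation into P by Schensted row insertion, recording in Q the position of each new cell.

Insert 7: appended to row 1. P = [[7]].
Insert 2: 2 bumps 7 from row 1; 7 starts row 2. P = [[2], [7]].
Insert 4: appended to row 1. P = [[2, 4], [7]].
Insert 5: appended to row 1. P = [[2, 4, 5], [7]].
Insert 6: appended to row 1. P = [[2, 4, 5, 6], [7]].
Insert 3: 3 bumps 4 from row 1; 4 bumps 7 from row 2; 7 starts row 3. P = [[2, 3, 5, 6], [4], [7]].
Insert 1: 1 bumps 2 from row 1; 2 bumps 4 from row 2; 4 bumps 7 from row 3; 7 starts row 4. P = [[1, 3, 5, 6], [2], [4], [7]].

So P = [[1, 3, 5, 6], [2], [4], [7]], Q = [[1, 3, 4, 5], [2], [6], [7]].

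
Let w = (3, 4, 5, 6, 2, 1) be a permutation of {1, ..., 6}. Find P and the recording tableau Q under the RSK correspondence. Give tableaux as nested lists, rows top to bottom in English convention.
P = [[1, 4, 5, 6], [2], [3]], Q = [[1, 2, 3, 4], [5], [6]]

Insert each entry of the permutation into P by Schensted row insertion, recording in Q the position of each new cell.

Insert 3: appended to row 1. P = [[3]].
Insert 4: appended to row 1. P = [[3, 4]].
Insert 5: appended to row 1. P = [[3, 4, 5]].
Insert 6: appended to row 1. P = [[3, 4, 5, 6]].
Insert 2: 2 bumps 3 from row 1; 3 starts row 2. P = [[2, 4, 5, 6], [3]].
Insert 1: 1 bumps 2 from row 1; 2 bumps 3 from row 2; 3 starts row 3. P = [[1, 4, 5, 6], [2], [3]].

So P = [[1, 4, 5, 6], [2], [3]], Q = [[1, 2, 3, 4], [5], [6]].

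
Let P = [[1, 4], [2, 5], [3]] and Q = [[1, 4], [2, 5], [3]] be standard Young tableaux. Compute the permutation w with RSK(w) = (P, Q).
3 2 1 5 4

Reverse the RSK construction: for i from n down to 1, find the cell of Q containing i, remove the entry at that cell from P, and reverse-bump it up through P; the value ejected from row 1 is w(i).

Step i=5: Q has 5 at row 2, column 2; remove 5 from row 2 of P and reverse-bump: 5 enters row 1 and ejects 4. So w(5) = 4. P is now [[1, 5], [2], [3]].
Step i=4: Q has 4 at row 1, column 2; remove that cell from P, ejecting 5. So w(4) = 5. P is now [[1], [2], [3]].
Step i=3: Q has 3 at row 3, column 1; remove 3 from row 3 of P and reverse-bump: 3 enters row 2 and ejects 2; 2 enters row 1 and ejects 1. So w(3) = 1. P is now [[2], [3]].
Step i=2: Q has 2 at row 2, column 1; remove 3 from row 2 of P and reverse-bump: 3 enters row 1 and ejects 2. So w(2) = 2. P is now [[3]].
Step i=1: Q has 1 at row 1, column 1; remove that cell from P, ejecting 3. So w(1) = 3. P is now [].

So w = 3 2 1 5 4.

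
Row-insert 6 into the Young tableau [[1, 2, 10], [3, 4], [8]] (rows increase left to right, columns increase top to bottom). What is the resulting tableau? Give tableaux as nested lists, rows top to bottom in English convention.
[[1, 2, 6], [3, 4, 10], [8]]

In row 1, 6 replaces 10 (the leftmost entry greater than 6); 10 is bumped to row 2. 10 is appended to row 2. The new tableau is [[1, 2, 6], [3, 4, 10], [8]].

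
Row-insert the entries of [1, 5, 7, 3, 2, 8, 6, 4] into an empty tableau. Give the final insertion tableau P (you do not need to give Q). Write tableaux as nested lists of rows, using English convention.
After inserting 1: P = [[1]].
After inserting 5: P = [[1, 5]].
After inserting 7: P = [[1, 5, 7]].
After inserting 3: P = [[1, 3, 7], [5]].
After inserting 2: P = [[1, 2, 7], [3], [5]].
After inserting 8: P = [[1, 2, 7, 8], [3], [5]].
After inserting 6: P = [[1, 2, 6, 8], [3, 7], [5]].
After inserting 4: P = [[1, 2, 4, 8], [3, 6], [5, 7]].

So P = [[1, 2, 4, 8], [3, 6], [5, 7]].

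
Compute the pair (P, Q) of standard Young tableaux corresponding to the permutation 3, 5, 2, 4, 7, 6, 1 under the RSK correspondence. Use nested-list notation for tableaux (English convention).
Insert each entry of the permutation into P by Schensted row insertion, recording in Q the position of each new cell.

Insert 3: appended to row 1. P = [[3]], Q = [[1]].
Insert 5: appended to row 1. P = [[3, 5]], Q = [[1, 2]].
Insert 2: 2 bumps 3 from row 1; 3 starts row 2. P = [[2, 5], [3]], Q = [[1, 2], [3]].
Insert 4: 4 bumps 5 from row 1; 5 appends to row 2. P = [[2, 4], [3, 5]], Q = [[1, 2], [3, 4]].
Insert 7: appended to row 1. P = [[2, 4, 7], [3, 5]], Q = [[1, 2, 5], [3, 4]].
Insert 6: 6 bumps 7 from row 1; 7 appends to row 2. P = [[2, 4, 6], [3, 5, 7]], Q = [[1, 2, 5], [3, 4, 6]].
Insert 1: 1 bumps 2 from row 1; 2 bumps 3 from row 2; 3 starts row 3. P = [[1, 4, 6], [2, 5, 7], [3]], Q = [[1, 2, 5], [3, 4, 6], [7]].

So P = [[1, 4, 6], [2, 5, 7], [3]], Q = [[1, 2, 5], [3, 4, 6], [7]].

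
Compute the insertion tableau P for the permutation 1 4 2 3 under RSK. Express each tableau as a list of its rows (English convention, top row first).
Insert 1: appended to row 1. P = [[1]].
Insert 4: appended to row 1. P = [[1, 4]].
Insert 2: 2 bumps 4 from row 1; 4 starts row 2. P = [[1, 2], [4]].
Insert 3: appended to row 1. P = [[1, 2, 3], [4]].

So P = [[1, 2, 3], [4]].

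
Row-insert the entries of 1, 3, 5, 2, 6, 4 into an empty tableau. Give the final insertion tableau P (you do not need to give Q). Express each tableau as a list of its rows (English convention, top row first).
P = [[1, 2, 4, 6], [3, 5]]

After inserting 1: P = [[1]].
After inserting 3: P = [[1, 3]].
After inserting 5: P = [[1, 3, 5]].
After inserting 2: P = [[1, 2, 5], [3]].
After inserting 6: P = [[1, 2, 5, 6], [3]].
After inserting 4: P = [[1, 2, 4, 6], [3, 5]].

So P = [[1, 2, 4, 6], [3, 5]].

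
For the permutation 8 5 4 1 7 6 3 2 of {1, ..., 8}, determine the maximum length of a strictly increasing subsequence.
2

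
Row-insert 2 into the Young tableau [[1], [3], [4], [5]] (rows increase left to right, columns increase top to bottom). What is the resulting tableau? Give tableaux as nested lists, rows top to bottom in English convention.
[[1, 2], [3], [4], [5]]

2 is larger than every entry of row 1, so it is appended to row 1. The new tableau is [[1, 2], [3], [4], [5]].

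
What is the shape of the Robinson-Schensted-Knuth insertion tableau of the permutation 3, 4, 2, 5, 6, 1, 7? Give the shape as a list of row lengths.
[5, 1, 1]

Row-insert each entry into an empty tableau.

After inserting 3: P = [[3]].
After inserting 4: P = [[3, 4]].
After inserting 2: P = [[2, 4], [3]].
After inserting 5: P = [[2, 4, 5], [3]].
After inserting 6: P = [[2, 4, 5, 6], [3]].
After inserting 1: P = [[1, 4, 5, 6], [2], [3]].
After inserting 7: P = [[1, 4, 5, 6, 7], [2], [3]].

The final insertion tableau P = [[1, 4, 5, 6, 7], [2], [3]] has shape [5, 1, 1].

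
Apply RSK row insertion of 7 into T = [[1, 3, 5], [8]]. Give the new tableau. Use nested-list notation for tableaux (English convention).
[[1, 3, 5, 7], [8]]

7 is larger than every entry of row 1, so it is appended to row 1. The new tableau is [[1, 3, 5, 7], [8]].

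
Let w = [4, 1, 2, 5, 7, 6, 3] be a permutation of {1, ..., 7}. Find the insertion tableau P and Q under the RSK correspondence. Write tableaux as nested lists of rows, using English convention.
Insert each entry of the permutation into P by Schensted row insertion, recording in Q the position of each new cell.

After inserting 4: P = [[4]].
After inserting 1: P = [[1], [4]].
After inserting 2: P = [[1, 2], [4]].
After inserting 5: P = [[1, 2, 5], [4]].
After inserting 7: P = [[1, 2, 5, 7], [4]].
After inserting 6: P = [[1, 2, 5, 6], [4, 7]].
After inserting 3: P = [[1, 2, 3, 6], [4, 5], [7]].

So P = [[1, 2, 3, 6], [4, 5], [7]], Q = [[1, 3, 4, 5], [2, 6], [7]].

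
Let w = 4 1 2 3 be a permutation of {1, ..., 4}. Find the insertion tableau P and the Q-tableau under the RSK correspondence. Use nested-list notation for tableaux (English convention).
P = [[1, 2, 3], [4]], Q = [[1, 3, 4], [2]]

Insert each entry of the permutation into P by Schensted row insertion, recording in Q the position of each new cell.

Insert 4: appended to row 1. P = [[4]].
Insert 1: 1 bumps 4 from row 1; 4 starts row 2. P = [[1], [4]].
Insert 2: appended to row 1. P = [[1, 2], [4]].
Insert 3: appended to row 1. P = [[1, 2, 3], [4]].

So P = [[1, 2, 3], [4]], Q = [[1, 3, 4], [2]].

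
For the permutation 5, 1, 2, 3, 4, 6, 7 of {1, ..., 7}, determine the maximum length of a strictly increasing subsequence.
6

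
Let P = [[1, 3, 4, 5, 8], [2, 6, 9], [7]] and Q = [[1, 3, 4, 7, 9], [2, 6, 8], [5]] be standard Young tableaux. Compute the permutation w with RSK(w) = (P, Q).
7 2 3 6 1 4 9 5 8

Reverse the RSK construction: for i from n down to 1, find the cell of Q containing i, remove the entry at that cell from P, and reverse-bump it up through P; the value ejected from row 1 is w(i).

Step i=9: Q has 9 at row 1, column 5; remove that cell from P, ejecting 8. So w(9) = 8. P is now [[1, 3, 4, 5], [2, 6, 9], [7]].
Step i=8: Q has 8 at row 2, column 3; remove 9 from row 2 of P and reverse-bump: 9 enters row 1 and ejects 5. So w(8) = 5. P is now [[1, 3, 4, 9], [2, 6], [7]].
Step i=7: Q has 7 at row 1, column 4; remove that cell from P, ejecting 9. So w(7) = 9. P is now [[1, 3, 4], [2, 6], [7]].
Step i=6: Q has 6 at row 2, column 2; remove 6 from row 2 of P and reverse-bump: 6 enters row 1 and ejects 4. So w(6) = 4. P is now [[1, 3, 6], [2], [7]].
Step i=5: Q has 5 at row 3, column 1; remove 7 from row 3 of P and reverse-bump: 7 enters row 2 and ejects 2; 2 enters row 1 and ejects 1. So w(5) = 1. P is now [[2, 3, 6], [7]].
Step i=4: Q has 4 at row 1, column 3; remove that cell from P, ejecting 6. So w(4) = 6. P is now [[2, 3], [7]].
Step i=3: Q has 3 at row 1, column 2; remove that cell from P, ejecting 3. So w(3) = 3. P is now [[2], [7]].
Step i=2: Q has 2 at row 2, column 1; remove 7 from row 2 of P and reverse-bump: 7 enters row 1 and ejects 2. So w(2) = 2. P is now [[7]].
Step i=1: Q has 1 at row 1, column 1; remove that cell from P, ejecting 7. So w(1) = 7. P is now [].

So w = 7 2 3 6 1 4 9 5 8.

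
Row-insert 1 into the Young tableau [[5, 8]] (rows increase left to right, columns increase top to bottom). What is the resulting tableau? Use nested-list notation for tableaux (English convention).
[[1, 8], [5]]

In row 1, 1 replaces 5 (the leftmost entry greater than 1); 5 is bumped to row 2. 5 starts a new row 2. The new tableau is [[1, 8], [5]].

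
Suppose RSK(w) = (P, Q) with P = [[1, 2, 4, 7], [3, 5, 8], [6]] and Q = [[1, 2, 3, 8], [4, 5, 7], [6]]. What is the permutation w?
Reverse the RSK construction: for i from n down to 1, find the cell of Q containing i, remove the entry at that cell from P, and reverse-bump it up through P; the value ejected from row 1 is w(i).

Step i=8: Q has 8 at row 1, column 4; remove that cell from P, ejecting 7. So w(8) = 7. P is now [[1, 2, 4], [3, 5, 8], [6]].
Step i=7: Q has 7 at row 2, column 3; remove 8 from row 2 of P and reverse-bump: 8 enters row 1 and ejects 4. So w(7) = 4. P is now [[1, 2, 8], [3, 5], [6]].
Step i=6: Q has 6 at row 3, column 1; remove 6 from row 3 of P and reverse-bump: 6 enters row 2 and ejects 5; 5 enters row 1 and ejects 2. So w(6) = 2. P is now [[1, 5, 8], [3, 6]].
Step i=5: Q has 5 at row 2, column 2; remove 6 from row 2 of P and reverse-bump: 6 enters row 1 and ejects 5. So w(5) = 5. P is now [[1, 6, 8], [3]].
Step i=4: Q has 4 at row 2, column 1; remove 3 from row 2 of P and reverse-bump: 3 enters row 1 and ejects 1. So w(4) = 1. P is now [[3, 6, 8]].
Step i=3: Q has 3 at row 1, column 3; remove that cell from P, ejecting 8. So w(3) = 8. P is now [[3, 6]].
Step i=2: Q has 2 at row 1, column 2; remove that cell from P, ejecting 6. So w(2) = 6. P is now [[3]].
Step i=1: Q has 1 at row 1, column 1; remove that cell from P, ejecting 3. So w(1) = 3. P is now [].

So w = 3 6 8 1 5 2 4 7.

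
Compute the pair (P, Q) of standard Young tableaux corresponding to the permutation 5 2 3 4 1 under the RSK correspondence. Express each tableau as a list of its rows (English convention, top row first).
Insert each entry of the permutation into P by Schensted row insertion, recording in Q the position of each new cell.

After inserting 5: P = [[5]].
After inserting 2: P = [[2], [5]].
After inserting 3: P = [[2, 3], [5]].
After inserting 4: P = [[2, 3, 4], [5]].
After inserting 1: P = [[1, 3, 4], [2], [5]].

So P = [[1, 3, 4], [2], [5]], Q = [[1, 3, 4], [2], [5]].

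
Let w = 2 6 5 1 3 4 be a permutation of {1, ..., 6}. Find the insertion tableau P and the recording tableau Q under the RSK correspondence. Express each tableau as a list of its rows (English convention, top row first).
P = [[1, 3, 4], [2, 5], [6]], Q = [[1, 2, 6], [3, 5], [4]]

Insert each entry of the permutation into P by Schensted row insertion, recording in Q the position of each new cell.

Insert 2: appended to row 1. P = [[2]].
Insert 6: appended to row 1. P = [[2, 6]].
Insert 5: 5 bumps 6 from row 1; 6 starts row 2. P = [[2, 5], [6]].
Insert 1: 1 bumps 2 from row 1; 2 bumps 6 from row 2; 6 starts row 3. P = [[1, 5], [2], [6]].
Insert 3: 3 bumps 5 from row 1; 5 appends to row 2. P = [[1, 3], [2, 5], [6]].
Insert 4: appended to row 1. P = [[1, 3, 4], [2, 5], [6]].

So P = [[1, 3, 4], [2, 5], [6]], Q = [[1, 2, 6], [3, 5], [4]].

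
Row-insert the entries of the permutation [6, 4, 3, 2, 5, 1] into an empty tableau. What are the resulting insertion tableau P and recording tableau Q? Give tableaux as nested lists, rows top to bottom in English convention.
P = [[1, 5], [2], [3], [4], [6]], Q = [[1, 5], [2], [3], [4], [6]]

Insert each entry of the permutation into P by Schensted row insertion, recording in Q the position of each new cell.

Insert 6: appended to row 1. P = [[6]], Q = [[1]].
Insert 4: 4 bumps 6 from row 1; 6 starts row 2. P = [[4], [6]], Q = [[1], [2]].
Insert 3: 3 bumps 4 from row 1; 4 bumps 6 from row 2; 6 starts row 3. P = [[3], [4], [6]], Q = [[1], [2], [3]].
Insert 2: 2 bumps 3 from row 1; 3 bumps 4 from row 2; 4 bumps 6 from row 3; 6 starts row 4. P = [[2], [3], [4], [6]], Q = [[1], [2], [3], [4]].
Insert 5: appended to row 1. P = [[2, 5], [3], [4], [6]], Q = [[1, 5], [2], [3], [4]].
Insert 1: 1 bumps 2 from row 1; 2 bumps 3 from row 2; 3 bumps 4 from row 3; 4 bumps 6 from row 4; 6 starts row 5. P = [[1, 5], [2], [3], [4], [6]], Q = [[1, 5], [2], [3], [4], [6]].

So P = [[1, 5], [2], [3], [4], [6]], Q = [[1, 5], [2], [3], [4], [6]].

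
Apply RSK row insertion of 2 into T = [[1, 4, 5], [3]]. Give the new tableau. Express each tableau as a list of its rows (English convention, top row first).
[[1, 2, 5], [3, 4]]

In row 1, 2 replaces 4 (the leftmost entry greater than 2); 4 is bumped to row 2. 4 is appended to row 2. The new tableau is [[1, 2, 5], [3, 4]].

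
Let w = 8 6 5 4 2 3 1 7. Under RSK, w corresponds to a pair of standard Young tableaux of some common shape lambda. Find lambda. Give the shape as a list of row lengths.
Row-insert each entry into an empty tableau.

After inserting 8: P = [[8]].
After inserting 6: P = [[6], [8]].
After inserting 5: P = [[5], [6], [8]].
After inserting 4: P = [[4], [5], [6], [8]].
After inserting 2: P = [[2], [4], [5], [6], [8]].
After inserting 3: P = [[2, 3], [4], [5], [6], [8]].
After inserting 1: P = [[1, 3], [2], [4], [5], [6], [8]].
After inserting 7: P = [[1, 3, 7], [2], [4], [5], [6], [8]].

The final insertion tableau P = [[1, 3, 7], [2], [4], [5], [6], [8]] has shape [3, 1, 1, 1, 1, 1].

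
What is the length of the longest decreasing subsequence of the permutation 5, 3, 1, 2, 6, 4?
3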